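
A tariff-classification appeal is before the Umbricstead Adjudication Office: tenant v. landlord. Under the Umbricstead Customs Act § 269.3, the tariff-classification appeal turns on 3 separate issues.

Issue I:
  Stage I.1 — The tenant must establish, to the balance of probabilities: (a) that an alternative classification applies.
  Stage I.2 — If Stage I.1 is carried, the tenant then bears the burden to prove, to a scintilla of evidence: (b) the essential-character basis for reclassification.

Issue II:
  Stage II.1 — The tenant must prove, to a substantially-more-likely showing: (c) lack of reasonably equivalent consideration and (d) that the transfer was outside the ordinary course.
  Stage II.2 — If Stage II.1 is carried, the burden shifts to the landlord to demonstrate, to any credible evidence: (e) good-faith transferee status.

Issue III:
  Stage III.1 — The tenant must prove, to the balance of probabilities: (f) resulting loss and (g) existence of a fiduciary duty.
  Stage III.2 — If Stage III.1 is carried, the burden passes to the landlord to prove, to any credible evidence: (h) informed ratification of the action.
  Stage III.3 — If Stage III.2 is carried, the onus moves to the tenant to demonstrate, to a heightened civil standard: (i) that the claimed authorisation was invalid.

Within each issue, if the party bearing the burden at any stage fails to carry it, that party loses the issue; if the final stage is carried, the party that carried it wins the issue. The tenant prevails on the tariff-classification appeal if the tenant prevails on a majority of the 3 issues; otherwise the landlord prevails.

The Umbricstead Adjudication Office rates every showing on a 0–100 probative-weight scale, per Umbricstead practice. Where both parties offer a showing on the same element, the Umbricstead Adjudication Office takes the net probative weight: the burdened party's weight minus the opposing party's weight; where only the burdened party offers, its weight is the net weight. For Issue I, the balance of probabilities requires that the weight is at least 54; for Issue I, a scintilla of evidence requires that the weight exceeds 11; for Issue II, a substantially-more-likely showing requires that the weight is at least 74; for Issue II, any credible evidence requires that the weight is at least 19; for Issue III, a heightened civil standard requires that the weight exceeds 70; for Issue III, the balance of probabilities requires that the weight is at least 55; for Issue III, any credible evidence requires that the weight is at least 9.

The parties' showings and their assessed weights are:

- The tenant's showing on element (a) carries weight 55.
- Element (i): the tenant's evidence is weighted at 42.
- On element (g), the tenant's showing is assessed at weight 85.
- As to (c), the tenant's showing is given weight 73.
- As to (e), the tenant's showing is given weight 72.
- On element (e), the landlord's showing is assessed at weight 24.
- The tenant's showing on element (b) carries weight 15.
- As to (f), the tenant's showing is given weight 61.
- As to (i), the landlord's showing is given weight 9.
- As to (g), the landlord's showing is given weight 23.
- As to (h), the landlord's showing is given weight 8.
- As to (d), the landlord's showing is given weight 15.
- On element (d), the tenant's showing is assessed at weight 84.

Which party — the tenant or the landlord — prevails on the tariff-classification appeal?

— Issue I —
Stage I.1 — burden on tenant; standard: the balance of probabilities (weight is at least 54).
    (a): 55 ≥ 54 [met]
  All elements met. The tenant retains the burden for Stage I.2.
Stage I.2 — burden on tenant; standard: a scintilla of evidence (weight exceeds 11).
    (b): 15 > 11 [met]
  Stage I.2 carried; the final stage is satisfied.
With every stage satisfied, the tenant prevails on this issue.
— Issue II —
Stage II.1 — burden on tenant; standard: a substantially-more-likely showing (weight is at least 74).
    (c): 73 < 74 [not met]
    (d): 84 − 15 = 69 < 74 [not met]
  Stage II.1 not carried; the tenant fails its burden.
The analysis ends at Stage II.1; the landlord prevails on this issue.
— Issue III —
Stage III.1 (tenant, the balance of probabilities, weight is at least 55): (f) 61 ≥ 55 — meets; (g) net 85−23=62 ≥ 55 — meets.
  Stage III.1 carried; the burden shifts to the landlord.
Stage III.2 (landlord, any credible evidence, weight is at least 9): (h) 8 < 9 — fails.
  Stage III.2 not carried; the landlord fails its burden.
The tenant prevails on this issue.
Per-issue: Issue I → tenant; Issue II → landlord; Issue III → tenant. The tenant must prevail on a majority of issues; overall, the tenant prevails.

tenant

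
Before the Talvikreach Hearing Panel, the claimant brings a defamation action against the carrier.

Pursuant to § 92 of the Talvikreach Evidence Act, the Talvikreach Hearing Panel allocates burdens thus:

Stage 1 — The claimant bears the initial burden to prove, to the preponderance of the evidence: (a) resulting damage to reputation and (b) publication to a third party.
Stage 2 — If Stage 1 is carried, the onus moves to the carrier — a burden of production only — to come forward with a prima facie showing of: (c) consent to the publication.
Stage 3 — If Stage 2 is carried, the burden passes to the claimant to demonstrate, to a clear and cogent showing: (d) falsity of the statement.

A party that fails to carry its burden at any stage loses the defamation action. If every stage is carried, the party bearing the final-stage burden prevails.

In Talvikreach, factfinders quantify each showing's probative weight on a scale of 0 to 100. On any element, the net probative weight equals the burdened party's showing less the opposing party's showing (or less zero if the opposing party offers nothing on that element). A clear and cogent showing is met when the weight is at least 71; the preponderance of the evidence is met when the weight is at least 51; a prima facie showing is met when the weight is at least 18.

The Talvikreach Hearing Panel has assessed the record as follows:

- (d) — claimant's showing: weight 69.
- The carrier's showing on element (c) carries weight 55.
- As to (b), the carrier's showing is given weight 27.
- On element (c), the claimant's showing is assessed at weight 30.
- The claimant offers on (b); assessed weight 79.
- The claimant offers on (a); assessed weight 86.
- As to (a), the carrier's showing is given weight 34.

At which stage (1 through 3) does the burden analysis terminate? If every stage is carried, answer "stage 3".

stage 3

At Stage 1 the claimant must meet the preponderance of the evidence (weight is at least 51): on (a) the weight is 86 less the opposing 34 gives net 52, which does reach 51, so (a) meets the standard; on (b) the weight is 79 less the opposing 27 gives net 52, which does reach 51, so (b) meets the standard.
  Stage 1 is satisfied; the onus moves to the carrier.
At Stage 2 the carrier must meet a prima facie showing (weight is at least 18): on (c) the weight is 55 less the opposing 30 gives net 25, ≥ 18, so (c) meets the standard.
  The carrier carries Stage 2; the claimant now bears the burden.
At Stage 3 the claimant must meet a clear and cogent showing (weight is at least 71): on (d) the weight is 69, < 71, so (d) does not meet the standard.
  Not every element is met, so the claimant fails to carry Stage 3.
The analysis ends at Stage 3; the carrier prevails.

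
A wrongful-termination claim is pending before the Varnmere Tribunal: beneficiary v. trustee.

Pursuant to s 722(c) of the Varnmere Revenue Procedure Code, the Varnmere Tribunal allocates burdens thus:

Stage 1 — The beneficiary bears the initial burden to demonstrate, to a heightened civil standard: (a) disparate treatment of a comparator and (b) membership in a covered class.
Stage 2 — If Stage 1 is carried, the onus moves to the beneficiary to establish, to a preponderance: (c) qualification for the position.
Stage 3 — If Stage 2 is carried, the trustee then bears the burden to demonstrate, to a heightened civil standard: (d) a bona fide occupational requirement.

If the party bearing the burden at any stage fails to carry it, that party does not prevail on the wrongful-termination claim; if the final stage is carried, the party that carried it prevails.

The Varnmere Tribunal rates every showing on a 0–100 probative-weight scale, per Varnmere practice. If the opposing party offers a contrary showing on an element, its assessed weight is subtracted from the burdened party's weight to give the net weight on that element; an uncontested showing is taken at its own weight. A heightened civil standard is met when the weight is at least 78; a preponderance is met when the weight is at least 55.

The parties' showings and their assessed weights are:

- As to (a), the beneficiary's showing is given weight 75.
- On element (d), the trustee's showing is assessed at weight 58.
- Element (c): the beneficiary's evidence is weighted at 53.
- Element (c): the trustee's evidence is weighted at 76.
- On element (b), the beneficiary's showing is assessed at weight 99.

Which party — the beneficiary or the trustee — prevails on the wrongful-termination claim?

trustee

Stage 1 — burden on beneficiary; standard: a heightened civil standard (weight is at least 78).
    (a): 75 < 78 [not met]
    (b): 99 ≥ 78 [met]
  The beneficiary does not carry Stage 1.
The trustee prevails.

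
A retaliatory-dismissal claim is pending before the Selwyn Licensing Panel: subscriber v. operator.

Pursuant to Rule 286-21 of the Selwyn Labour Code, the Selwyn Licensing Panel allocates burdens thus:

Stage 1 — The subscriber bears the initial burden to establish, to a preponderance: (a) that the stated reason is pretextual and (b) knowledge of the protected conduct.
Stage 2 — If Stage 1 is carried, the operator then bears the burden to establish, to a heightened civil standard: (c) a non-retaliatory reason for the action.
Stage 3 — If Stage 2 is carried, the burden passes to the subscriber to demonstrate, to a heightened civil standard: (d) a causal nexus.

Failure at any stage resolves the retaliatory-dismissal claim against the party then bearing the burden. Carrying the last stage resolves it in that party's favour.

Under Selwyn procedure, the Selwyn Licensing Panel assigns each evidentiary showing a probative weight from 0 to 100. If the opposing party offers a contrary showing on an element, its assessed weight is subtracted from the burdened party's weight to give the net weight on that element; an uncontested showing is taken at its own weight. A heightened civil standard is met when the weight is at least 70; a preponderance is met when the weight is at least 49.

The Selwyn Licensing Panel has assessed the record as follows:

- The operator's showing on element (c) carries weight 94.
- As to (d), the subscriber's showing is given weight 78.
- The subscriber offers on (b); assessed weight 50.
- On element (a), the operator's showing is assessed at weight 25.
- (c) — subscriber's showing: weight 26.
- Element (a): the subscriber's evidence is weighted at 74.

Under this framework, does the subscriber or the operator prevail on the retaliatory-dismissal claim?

subscriber

Stage 1 — burden on subscriber; standard: a preponderance (weight is at least 49).
    (a): 74 − 25 = 49 ≥ 49 [met]
    (b): 50 ≥ 49 [met]
  All elements met. The burden passes to the operator.
Stage 2 — burden on operator; standard: a heightened civil standard (weight is at least 70).
    (c): 94 − 26 = 68 < 70 [not met]
  Stage 2 not carried; the operator fails its burden.
So the subscriber prevails.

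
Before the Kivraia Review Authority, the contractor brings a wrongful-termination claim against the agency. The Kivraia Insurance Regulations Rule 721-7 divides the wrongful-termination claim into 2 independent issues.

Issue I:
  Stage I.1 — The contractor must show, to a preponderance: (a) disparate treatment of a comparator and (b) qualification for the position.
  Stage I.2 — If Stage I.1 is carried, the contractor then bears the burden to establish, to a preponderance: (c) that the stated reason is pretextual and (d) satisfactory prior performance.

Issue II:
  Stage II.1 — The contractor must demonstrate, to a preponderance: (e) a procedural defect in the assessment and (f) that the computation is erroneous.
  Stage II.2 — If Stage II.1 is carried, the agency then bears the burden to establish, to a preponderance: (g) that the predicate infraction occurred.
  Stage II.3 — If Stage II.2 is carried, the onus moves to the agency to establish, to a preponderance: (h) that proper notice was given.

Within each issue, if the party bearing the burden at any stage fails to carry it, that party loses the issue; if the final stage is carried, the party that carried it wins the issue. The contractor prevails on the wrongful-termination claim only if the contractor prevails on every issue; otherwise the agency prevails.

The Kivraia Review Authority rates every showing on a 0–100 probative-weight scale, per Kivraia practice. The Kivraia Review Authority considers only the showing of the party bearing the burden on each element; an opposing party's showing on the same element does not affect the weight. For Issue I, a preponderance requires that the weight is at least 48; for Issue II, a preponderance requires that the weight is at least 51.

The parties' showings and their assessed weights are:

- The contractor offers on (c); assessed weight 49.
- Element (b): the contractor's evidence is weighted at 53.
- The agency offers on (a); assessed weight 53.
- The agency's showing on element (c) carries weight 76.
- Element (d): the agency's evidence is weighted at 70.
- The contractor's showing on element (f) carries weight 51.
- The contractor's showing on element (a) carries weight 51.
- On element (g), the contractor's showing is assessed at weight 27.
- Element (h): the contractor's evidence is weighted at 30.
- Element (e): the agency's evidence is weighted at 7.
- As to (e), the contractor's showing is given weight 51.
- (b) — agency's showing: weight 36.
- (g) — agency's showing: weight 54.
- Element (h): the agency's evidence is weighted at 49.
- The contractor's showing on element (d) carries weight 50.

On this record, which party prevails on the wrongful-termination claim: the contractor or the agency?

contractor

— Issue I —
Stage I.1 (contractor, a preponderance, weight is at least 48): (a) 51 (agency's 53 disregarded) ≥ 48 — meets; (b) 53 (agency's 36 disregarded) ≥ 48 — meets.
  Stage I.1 is satisfied; the contractor continues to bear the burden.
Stage I.2 (contractor, a preponderance, weight is at least 48): (c) 49 (agency's 76 disregarded) ≥ 48 — meets; (d) 50 (agency's 70 disregarded) ≥ 48 — meets.
  Stage I.2 carried; the final stage is satisfied.
All stages carried — the contractor prevails on this issue.
— Issue II —
Stage II.1 — burden on contractor; standard: a preponderance (weight is at least 51).
    (e): 51 (agency's 7 disregarded) ≥ 51 [met]
    (f): 51 ≥ 51 [met]
  Stage II.1 carried; the burden shifts to the agency.
Stage II.2 — burden on agency; standard: a preponderance (weight is at least 51).
    (g): 54 (contractor's 27 disregarded) ≥ 51 [met]
  All elements met. The agency retains the burden for Stage II.3.
Stage II.3 — burden on agency; standard: a preponderance (weight is at least 51).
    (h): 49 (contractor's 30 disregarded) < 51 [not met]
  The agency does not carry Stage II.3.
The analysis ends at Stage II.3; the contractor prevails on this issue.
Per-issue: Issue I → contractor; Issue II → contractor. The contractor must prevail on every issue; overall, the contractor prevails.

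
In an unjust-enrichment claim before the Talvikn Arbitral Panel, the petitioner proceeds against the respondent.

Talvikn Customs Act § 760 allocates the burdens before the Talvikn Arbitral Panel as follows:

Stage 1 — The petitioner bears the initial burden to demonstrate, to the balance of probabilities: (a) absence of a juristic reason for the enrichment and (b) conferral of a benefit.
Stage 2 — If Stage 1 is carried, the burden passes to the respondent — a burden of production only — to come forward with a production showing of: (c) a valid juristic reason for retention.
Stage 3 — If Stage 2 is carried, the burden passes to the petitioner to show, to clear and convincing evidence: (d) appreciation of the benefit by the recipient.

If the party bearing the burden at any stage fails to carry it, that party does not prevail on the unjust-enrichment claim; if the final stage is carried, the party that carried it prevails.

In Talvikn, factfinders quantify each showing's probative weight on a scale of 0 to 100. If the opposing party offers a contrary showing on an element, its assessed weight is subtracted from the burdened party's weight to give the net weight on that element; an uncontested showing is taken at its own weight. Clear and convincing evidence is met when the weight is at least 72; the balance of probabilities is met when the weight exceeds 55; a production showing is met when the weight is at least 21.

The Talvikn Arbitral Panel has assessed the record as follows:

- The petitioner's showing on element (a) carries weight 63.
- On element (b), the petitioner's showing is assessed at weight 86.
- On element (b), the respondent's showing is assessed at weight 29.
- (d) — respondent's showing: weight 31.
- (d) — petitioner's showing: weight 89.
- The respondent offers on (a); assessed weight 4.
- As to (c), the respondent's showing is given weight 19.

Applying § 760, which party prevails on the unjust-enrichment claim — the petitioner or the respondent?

Stage 1 — burden on petitioner; standard: the balance of probabilities (weight exceeds 55).
    (a): 63 − 4 = 59 > 55 [met]
    (b): 86 − 29 = 57 > 55 [met]
  Stage 1 is satisfied; the onus moves to the respondent.
Stage 2 — burden on respondent; standard: a production showing (weight is at least 21).
    (c): 19 < 21 [not met]
  Stage 2 not carried; the respondent fails its burden.
So the petitioner prevails.

petitioner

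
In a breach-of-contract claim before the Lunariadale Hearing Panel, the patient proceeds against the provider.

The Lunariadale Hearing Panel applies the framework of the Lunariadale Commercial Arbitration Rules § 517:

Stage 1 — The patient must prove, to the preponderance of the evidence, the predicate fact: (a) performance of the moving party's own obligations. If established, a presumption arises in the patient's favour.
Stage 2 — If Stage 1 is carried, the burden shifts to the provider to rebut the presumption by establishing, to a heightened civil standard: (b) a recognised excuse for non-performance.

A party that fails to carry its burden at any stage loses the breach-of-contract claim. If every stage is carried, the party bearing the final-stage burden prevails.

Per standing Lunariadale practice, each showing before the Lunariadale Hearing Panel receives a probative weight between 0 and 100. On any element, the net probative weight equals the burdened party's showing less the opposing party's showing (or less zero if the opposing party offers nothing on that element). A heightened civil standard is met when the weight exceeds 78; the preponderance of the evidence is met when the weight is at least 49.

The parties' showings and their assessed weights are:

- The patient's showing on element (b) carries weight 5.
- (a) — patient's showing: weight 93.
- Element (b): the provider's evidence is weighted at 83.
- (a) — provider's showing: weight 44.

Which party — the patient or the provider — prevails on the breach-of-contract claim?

patient

Stage 1 — burden on patient; standard: the preponderance of the evidence (weight is at least 49).
    (a): 93 − 44 = 49 ≥ 49 [met]
  Stage 1 is satisfied; the onus moves to the provider.
Stage 2 — burden on provider; standard: a heightened civil standard (weight exceeds 78).
    (b): 83 − 5 = 78 ≤ 78 [not met]
  Not every element is met, so the provider fails to carry Stage 2.
The analysis ends at Stage 2; the patient prevails.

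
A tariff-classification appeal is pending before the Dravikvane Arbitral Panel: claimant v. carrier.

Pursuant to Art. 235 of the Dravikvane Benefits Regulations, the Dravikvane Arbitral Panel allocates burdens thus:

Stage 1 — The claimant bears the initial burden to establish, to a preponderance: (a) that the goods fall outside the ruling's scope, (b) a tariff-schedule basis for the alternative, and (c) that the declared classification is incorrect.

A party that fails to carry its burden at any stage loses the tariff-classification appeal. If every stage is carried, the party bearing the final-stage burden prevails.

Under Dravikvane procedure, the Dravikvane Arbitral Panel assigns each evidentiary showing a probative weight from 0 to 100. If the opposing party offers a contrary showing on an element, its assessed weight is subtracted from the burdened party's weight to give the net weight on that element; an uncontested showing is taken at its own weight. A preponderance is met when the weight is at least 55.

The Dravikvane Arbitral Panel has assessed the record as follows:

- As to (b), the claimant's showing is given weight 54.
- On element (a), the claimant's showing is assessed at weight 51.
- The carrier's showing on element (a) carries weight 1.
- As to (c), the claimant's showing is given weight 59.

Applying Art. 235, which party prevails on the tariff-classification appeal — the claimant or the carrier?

Stage 1 — burden on claimant; standard: a preponderance (weight is at least 55).
    (a): 51 − 1 = 50 < 55 [not met]
    (b): 54 < 55 [not met]
    (c): 59 ≥ 55 [met]
  Not every element is met, so the claimant fails to carry Stage 1.
The analysis ends at Stage 1; the carrier prevails.

carrier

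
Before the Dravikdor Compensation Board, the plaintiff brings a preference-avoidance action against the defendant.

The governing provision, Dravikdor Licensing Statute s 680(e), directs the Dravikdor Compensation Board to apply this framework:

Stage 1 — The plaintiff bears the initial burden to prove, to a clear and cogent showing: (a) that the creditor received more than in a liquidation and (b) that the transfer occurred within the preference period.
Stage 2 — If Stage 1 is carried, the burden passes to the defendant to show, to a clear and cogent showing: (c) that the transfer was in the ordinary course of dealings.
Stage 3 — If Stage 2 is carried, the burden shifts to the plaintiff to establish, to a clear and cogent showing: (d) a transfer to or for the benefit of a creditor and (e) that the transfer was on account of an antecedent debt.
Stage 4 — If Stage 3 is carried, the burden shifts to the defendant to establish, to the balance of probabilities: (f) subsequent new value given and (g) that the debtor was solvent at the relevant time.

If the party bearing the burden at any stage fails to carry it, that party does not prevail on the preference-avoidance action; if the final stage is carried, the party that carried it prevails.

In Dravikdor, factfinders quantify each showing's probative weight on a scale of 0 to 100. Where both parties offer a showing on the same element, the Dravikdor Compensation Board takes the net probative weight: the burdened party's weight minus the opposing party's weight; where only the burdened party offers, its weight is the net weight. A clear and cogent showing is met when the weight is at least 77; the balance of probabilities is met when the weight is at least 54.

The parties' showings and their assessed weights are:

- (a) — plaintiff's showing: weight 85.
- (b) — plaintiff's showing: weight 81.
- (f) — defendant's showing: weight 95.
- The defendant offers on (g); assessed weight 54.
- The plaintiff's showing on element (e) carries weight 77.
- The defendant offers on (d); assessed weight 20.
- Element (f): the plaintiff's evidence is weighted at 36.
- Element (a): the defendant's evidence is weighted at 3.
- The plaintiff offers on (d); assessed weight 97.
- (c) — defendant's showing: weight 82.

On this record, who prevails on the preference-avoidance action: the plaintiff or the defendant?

defendant

Stage 1 — burden on plaintiff; standard: a clear and cogent showing (weight is at least 77).
    (a): 85 − 3 = 82 ≥ 77 [met]
    (b): 81 ≥ 77 [met]
  All elements met. The burden passes to the defendant.
Stage 2 — burden on defendant; standard: a clear and cogent showing (weight is at least 77).
    (c): 82 ≥ 77 [met]
  Stage 2 carried; the burden shifts to the plaintiff.
Stage 3 — burden on plaintiff; standard: a clear and cogent showing (weight is at least 77).
    (d): 97 − 20 = 77 ≥ 77 [met]
    (e): 77 ≥ 77 [met]
  The plaintiff carries Stage 3; the defendant now bears the burden.
Stage 4 — burden on defendant; standard: the balance of probabilities (weight is at least 54).
    (f): 95 − 36 = 59 ≥ 54 [met]
    (g): 54 ≥ 54 [met]
  Stage 4 carried; the final stage is satisfied.
Every stage carried; the defendant prevails.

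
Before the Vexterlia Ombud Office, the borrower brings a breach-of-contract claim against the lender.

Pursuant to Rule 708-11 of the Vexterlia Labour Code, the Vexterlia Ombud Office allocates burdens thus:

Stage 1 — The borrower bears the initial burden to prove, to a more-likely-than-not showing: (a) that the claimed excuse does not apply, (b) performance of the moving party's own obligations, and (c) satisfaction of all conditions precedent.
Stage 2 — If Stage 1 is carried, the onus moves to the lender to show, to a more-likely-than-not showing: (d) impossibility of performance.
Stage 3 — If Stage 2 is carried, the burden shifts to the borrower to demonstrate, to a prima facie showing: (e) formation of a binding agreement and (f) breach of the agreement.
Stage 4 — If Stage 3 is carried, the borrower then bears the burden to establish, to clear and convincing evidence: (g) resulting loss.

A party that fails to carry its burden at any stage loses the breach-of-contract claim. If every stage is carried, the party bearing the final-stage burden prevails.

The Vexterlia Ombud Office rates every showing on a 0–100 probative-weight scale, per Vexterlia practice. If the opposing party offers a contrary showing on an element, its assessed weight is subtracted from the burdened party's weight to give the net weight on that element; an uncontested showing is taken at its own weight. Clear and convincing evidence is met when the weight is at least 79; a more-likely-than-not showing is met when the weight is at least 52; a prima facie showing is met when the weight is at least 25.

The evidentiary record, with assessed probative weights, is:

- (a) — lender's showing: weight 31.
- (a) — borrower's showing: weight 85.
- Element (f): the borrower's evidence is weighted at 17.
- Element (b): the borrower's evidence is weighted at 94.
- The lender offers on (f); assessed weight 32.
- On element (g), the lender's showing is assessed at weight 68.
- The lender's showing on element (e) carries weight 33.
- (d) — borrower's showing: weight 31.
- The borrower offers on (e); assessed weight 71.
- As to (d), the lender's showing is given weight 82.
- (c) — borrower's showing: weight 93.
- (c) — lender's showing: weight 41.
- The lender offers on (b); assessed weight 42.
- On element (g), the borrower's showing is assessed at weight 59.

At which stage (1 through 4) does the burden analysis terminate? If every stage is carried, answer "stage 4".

Stage 1 — burden on borrower; standard: a more-likely-than-not showing (weight is at least 52).
    (a): 85 − 31 = 54 ≥ 52 [met]
    (b): 94 − 42 = 52 ≥ 52 [met]
    (c): 93 − 41 = 52 ≥ 52 [met]
  The borrower carries Stage 1; the lender now bears the burden.
Stage 2 — burden on lender; standard: a more-likely-than-not showing (weight is at least 52).
    (d): 82 − 31 = 51 < 52 [not met]
  The lender does not carry Stage 2.
The borrower prevails.

stage 2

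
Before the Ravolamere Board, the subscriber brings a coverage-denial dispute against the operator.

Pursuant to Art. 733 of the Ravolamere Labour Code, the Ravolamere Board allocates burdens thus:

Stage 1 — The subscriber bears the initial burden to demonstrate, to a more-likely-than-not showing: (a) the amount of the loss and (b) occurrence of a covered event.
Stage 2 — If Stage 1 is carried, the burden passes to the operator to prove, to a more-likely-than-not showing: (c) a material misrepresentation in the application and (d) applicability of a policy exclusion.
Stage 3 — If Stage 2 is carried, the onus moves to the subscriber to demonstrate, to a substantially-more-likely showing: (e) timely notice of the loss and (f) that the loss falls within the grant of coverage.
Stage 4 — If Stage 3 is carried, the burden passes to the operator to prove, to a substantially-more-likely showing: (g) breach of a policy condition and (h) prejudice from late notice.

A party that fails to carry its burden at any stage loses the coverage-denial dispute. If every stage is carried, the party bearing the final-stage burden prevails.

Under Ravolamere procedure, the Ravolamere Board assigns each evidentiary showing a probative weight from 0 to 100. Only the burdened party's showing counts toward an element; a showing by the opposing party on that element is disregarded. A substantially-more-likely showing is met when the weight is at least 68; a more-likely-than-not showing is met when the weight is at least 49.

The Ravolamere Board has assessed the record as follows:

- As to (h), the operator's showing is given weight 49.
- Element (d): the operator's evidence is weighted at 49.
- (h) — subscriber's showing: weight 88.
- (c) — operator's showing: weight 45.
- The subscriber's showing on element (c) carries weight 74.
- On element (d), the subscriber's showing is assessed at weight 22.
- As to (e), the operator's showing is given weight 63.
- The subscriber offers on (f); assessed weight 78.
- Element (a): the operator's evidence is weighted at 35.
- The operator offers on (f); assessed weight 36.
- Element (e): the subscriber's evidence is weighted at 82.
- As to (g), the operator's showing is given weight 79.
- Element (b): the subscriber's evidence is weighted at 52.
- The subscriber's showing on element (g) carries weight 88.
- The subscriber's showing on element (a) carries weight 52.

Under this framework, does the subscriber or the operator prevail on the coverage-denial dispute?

subscriber

Stage 1 — burden on subscriber; standard: a more-likely-than-not showing (weight is at least 49).
    (a): 52 (operator's 35 disregarded) ≥ 49 [met]
    (b): 52 ≥ 49 [met]
  The subscriber carries Stage 1; the operator now bears the burden.
Stage 2 — burden on operator; standard: a more-likely-than-not showing (weight is at least 49).
    (c): 45 (subscriber's 74 disregarded) < 49 [not met]
    (d): 49 (subscriber's 22 disregarded) ≥ 49 [met]
  Not every element is met, so the operator fails to carry Stage 2.
The subscriber prevails.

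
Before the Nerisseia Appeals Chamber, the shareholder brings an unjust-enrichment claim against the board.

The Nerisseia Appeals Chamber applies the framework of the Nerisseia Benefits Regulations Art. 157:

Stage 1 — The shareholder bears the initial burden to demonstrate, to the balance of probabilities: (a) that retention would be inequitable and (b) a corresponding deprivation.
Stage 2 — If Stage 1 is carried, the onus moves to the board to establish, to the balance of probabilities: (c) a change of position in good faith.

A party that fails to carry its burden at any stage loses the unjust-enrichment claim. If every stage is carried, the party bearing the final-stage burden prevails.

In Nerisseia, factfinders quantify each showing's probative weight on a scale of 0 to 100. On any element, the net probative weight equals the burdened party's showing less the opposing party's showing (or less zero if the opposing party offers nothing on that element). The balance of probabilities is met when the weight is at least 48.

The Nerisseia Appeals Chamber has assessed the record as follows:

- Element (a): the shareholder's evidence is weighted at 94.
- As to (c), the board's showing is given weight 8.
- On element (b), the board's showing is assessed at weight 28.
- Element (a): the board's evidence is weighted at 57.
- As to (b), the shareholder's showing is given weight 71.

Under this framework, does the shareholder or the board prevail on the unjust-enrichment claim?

board

Stage 1 — burden on shareholder; standard: the balance of probabilities (weight is at least 48).
    (a): 94 − 57 = 37 < 48 [not met]
    (b): 71 − 28 = 43 < 48 [not met]
  Stage 1 not carried; the shareholder fails its burden.
The board prevails.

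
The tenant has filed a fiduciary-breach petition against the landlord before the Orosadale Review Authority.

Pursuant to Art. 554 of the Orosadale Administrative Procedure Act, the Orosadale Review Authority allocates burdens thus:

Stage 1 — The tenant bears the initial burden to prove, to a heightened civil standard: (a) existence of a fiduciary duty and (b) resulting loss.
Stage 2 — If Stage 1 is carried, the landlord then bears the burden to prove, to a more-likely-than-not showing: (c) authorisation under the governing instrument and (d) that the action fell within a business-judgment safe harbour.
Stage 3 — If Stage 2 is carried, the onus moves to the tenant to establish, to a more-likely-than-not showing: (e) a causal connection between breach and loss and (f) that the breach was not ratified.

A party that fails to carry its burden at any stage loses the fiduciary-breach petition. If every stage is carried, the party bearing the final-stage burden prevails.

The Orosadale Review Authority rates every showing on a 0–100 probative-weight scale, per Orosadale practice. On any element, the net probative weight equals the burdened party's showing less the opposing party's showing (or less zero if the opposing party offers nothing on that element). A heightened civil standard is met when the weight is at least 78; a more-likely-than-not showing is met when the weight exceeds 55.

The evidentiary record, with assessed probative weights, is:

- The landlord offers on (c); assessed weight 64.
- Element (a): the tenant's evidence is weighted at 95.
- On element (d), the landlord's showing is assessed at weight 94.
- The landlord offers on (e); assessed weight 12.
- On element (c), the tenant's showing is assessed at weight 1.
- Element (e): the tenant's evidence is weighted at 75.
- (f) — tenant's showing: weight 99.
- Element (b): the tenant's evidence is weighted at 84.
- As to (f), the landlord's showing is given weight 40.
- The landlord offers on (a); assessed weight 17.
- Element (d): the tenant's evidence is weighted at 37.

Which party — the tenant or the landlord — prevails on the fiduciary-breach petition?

tenant

Stage 1 (tenant, a heightened civil standard, weight is at least 78): (a) net 95−17=78 ≥ 78 — meets; (b) 84 ≥ 78 — meets.
  All elements met. The burden passes to the landlord.
Stage 2 (landlord, a more-likely-than-not showing, weight exceeds 55): (c) net 64−1=63 > 55 — meets; (d) net 94−37=57 > 55 — meets.
  The landlord carries Stage 2; the tenant now bears the burden.
Stage 3 (tenant, a more-likely-than-not showing, weight exceeds 55): (e) net 75−12=63 > 55 — meets; (f) net 99−40=59 > 55 — meets.
  The tenant carries the last stage.
Every stage carried; the tenant prevails.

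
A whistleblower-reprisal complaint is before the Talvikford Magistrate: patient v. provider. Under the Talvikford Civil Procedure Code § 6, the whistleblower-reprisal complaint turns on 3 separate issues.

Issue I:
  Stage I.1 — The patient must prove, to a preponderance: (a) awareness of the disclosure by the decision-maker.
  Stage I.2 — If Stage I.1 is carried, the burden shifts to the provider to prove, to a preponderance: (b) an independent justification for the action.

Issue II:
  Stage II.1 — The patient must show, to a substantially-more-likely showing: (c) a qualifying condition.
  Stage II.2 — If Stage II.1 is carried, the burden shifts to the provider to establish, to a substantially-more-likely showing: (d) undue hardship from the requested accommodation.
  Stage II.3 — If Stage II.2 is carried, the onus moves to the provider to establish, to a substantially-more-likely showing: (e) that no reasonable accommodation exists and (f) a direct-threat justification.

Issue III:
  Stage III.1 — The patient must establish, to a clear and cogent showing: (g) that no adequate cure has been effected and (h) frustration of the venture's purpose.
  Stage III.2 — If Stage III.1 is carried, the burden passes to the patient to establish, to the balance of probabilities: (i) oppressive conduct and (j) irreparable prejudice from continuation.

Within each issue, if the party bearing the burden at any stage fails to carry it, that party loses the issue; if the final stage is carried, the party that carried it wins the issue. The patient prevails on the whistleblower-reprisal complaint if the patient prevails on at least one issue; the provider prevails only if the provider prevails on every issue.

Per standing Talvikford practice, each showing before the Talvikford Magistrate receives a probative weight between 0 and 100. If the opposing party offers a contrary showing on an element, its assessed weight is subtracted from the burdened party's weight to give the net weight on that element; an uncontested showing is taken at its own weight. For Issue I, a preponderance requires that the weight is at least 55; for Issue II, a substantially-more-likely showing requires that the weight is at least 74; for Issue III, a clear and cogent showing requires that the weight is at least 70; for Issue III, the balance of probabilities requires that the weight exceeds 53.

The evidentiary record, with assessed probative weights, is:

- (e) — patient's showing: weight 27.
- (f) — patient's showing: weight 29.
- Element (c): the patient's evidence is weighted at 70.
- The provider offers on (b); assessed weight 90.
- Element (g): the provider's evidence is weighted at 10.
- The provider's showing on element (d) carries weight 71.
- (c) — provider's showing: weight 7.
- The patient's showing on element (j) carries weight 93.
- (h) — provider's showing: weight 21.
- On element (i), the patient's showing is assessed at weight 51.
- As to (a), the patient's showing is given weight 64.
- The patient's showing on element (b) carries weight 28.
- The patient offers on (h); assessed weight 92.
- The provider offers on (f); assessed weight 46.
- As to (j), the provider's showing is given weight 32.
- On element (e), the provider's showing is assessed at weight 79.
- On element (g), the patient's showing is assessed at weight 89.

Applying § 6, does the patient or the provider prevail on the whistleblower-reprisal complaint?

provider

— Issue I —
At Stage I.1 the patient must meet a preponderance (weight is at least 55): on (a) the weight is 64, ≥ 55, so (a) meets the standard.
  The patient carries Stage I.1; the provider now bears the burden.
At Stage I.2 the provider must meet a preponderance (weight is at least 55): on (b) the weight is 90 less the opposing 28 gives net 62, ≥ 55, so (b) meets the standard.
  All elements met at the final stage.
With every stage satisfied, the provider prevails on this issue.
— Issue II —
Stage II.1 (patient, a substantially-more-likely showing, weight is at least 74): (c) net 70−7=63 < 74 — fails.
  The patient does not carry Stage II.1.
So the provider prevails on this issue.
— Issue III —
Stage III.1 (patient, a clear and cogent showing, weight is at least 70): (g) net 89−10=79 ≥ 70 — meets; (h) net 92−21=71 ≥ 70 — meets.
  All elements met. The patient retains the burden for Stage III.2.
Stage III.2 (patient, the balance of probabilities, weight exceeds 53): (i) 51 ≤ 53 — fails; (j) net 93−32=61 > 53 — meets.
  Not every element is met, so the patient fails to carry Stage III.2.
The provider prevails on this issue.
Per-issue: Issue I → provider; Issue II → provider; Issue III → provider. The patient must prevail on at least one issue; overall, the provider prevails.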